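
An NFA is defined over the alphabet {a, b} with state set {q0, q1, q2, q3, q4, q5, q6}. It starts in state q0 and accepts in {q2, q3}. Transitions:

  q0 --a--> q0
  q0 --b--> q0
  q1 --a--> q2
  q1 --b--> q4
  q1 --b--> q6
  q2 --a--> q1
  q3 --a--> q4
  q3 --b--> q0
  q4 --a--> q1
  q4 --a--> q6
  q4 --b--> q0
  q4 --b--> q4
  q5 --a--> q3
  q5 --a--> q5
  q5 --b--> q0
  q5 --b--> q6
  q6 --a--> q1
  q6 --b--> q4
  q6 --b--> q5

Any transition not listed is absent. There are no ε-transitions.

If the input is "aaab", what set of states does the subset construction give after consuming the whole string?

Start in {q0}.
Read 'a': q0→{q0}; now {q0}.
Read 'a': q0→{q0}; now {q0}.
Read 'a': q0→{q0}; now {q0}.
Read 'b': q0→{q0}; now {q0}.

{q0}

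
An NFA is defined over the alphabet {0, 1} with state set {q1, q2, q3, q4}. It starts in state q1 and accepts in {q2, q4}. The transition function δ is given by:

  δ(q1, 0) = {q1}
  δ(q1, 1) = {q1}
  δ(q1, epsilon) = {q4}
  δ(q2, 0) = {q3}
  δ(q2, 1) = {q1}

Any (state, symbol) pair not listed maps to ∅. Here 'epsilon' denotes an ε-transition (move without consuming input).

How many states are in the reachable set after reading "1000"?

Start: ε-closure({q1}) = {q1, q4}.
Read '1': q1→{q1}, q4→∅; union {q1}; ε-closure = {q1, q4}.
Read '0': q1→{q1}, q4→∅; union {q1}; ε-closure = {q1, q4}.
Read '0': q1→{q1}, q4→∅; union {q1}; ε-closure = {q1, q4}.
Read '0': q1→{q1}, q4→∅; union {q1}; ε-closure = {q1, q4}.
That set has 2 states.

2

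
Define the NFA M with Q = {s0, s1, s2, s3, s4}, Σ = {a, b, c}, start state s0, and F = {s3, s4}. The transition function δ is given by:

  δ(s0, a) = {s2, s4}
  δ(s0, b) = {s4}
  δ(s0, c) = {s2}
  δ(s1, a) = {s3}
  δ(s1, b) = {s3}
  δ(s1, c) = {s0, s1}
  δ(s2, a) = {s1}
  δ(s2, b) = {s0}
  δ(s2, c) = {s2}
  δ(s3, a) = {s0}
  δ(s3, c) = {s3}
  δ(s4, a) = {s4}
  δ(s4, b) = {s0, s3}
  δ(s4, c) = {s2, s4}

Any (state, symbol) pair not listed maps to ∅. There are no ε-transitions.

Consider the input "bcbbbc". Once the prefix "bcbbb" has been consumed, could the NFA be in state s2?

Start in {s0}.
Read 'b': {s0} → {s4}.
Read 'c': {s4} → {s2, s4}.
Read 'b': {s2, s4} → {s0, s3}.
Read 'b': {s0, s3} → {s4}.
Read 'b': {s4} → {s0, s3}.
State s2 is not in {s0, s3}.

No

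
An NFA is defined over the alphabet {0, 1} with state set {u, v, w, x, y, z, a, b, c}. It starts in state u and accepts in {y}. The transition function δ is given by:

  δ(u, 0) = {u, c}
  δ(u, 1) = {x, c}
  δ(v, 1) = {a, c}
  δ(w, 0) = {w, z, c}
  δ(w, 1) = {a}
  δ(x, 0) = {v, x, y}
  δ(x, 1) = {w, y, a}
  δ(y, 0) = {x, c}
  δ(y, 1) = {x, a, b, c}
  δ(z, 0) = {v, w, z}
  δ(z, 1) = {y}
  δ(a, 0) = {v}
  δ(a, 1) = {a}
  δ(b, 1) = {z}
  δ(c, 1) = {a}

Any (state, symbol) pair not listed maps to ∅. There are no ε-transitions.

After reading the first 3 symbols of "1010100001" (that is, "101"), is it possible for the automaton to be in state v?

Start in {u}.
Read '1': u→{x, c}; now {x, c}.
Read '0': x→{v, x, y}, c→∅; now {v, x, y}.
Read '1': v→{a, c}, x→{w, y, a}, y→{x, a, b, c}; now {w, x, y, a, b, c}.
State v is not in {w, x, y, a, b, c}.

No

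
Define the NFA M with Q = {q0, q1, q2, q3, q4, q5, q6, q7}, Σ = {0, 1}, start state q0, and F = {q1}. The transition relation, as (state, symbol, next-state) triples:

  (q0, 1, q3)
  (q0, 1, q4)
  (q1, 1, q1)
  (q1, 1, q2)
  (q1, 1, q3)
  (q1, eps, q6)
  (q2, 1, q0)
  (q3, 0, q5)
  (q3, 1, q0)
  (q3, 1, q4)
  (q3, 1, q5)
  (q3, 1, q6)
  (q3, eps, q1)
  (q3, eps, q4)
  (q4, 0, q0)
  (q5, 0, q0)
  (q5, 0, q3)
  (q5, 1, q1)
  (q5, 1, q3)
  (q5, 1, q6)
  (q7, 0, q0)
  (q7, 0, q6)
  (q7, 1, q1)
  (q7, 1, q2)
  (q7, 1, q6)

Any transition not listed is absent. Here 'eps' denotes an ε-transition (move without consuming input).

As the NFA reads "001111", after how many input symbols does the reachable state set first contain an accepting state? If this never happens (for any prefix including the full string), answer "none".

none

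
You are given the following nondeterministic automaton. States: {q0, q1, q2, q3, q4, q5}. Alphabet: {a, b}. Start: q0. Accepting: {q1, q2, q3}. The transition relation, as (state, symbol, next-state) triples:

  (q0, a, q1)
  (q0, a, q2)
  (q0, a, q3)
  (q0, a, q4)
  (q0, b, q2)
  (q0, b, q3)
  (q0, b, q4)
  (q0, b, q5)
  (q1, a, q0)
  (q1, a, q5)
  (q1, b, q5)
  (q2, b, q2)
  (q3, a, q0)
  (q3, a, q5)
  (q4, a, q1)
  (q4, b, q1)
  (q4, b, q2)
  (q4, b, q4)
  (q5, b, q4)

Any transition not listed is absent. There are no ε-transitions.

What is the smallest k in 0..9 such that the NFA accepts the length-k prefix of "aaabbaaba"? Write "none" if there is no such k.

1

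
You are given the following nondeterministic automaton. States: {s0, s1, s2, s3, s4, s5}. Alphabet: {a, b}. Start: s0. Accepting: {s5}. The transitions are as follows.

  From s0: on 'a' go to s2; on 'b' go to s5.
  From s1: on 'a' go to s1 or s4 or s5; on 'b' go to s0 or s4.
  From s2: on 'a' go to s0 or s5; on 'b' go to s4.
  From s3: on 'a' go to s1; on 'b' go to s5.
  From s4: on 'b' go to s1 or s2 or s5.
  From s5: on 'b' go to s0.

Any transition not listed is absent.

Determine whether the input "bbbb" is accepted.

No

Start in {s0}.
Read 'b': s0→{s5}; now {s5}.
Read 'b': s5→{s0}; now {s0}.
Read 'b': s0→{s5}; now {s5}.
Read 'b': s5→{s0}; now {s0}.
The final set {s0} contains no accepting state.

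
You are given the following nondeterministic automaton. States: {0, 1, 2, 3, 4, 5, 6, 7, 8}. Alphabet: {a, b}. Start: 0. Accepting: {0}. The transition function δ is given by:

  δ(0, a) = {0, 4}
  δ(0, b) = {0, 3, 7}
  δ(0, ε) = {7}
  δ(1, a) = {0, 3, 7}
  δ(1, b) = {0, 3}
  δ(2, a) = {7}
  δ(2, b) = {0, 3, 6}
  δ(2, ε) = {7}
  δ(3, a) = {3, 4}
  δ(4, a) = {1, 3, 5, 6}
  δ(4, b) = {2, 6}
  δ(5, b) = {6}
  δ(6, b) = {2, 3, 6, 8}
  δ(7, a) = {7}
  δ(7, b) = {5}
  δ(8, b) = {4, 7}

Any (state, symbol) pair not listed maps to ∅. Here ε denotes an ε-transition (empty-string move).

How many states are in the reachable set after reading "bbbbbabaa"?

7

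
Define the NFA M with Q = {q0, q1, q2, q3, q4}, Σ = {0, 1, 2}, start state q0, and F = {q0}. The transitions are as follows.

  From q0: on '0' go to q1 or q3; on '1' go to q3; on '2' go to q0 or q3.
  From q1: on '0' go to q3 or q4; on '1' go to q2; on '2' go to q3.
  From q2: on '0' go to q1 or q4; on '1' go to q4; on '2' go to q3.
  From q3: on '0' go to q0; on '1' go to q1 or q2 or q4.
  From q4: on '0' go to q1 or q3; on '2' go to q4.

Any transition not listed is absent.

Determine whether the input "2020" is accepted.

Start in {q0}.
Read '2': q0→{q0, q3}; now {q0, q3}.
Read '0': q0→{q1, q3}, q3→{q0}; now {q0, q1, q3}.
Read '2': q0→{q0, q3}, q1→{q3}, q3→∅; now {q0, q3}.
Read '0': q0→{q1, q3}, q3→{q0}; now {q0, q1, q3}.
The final set {q0, q1, q3} contains the accepting state q0.

Yes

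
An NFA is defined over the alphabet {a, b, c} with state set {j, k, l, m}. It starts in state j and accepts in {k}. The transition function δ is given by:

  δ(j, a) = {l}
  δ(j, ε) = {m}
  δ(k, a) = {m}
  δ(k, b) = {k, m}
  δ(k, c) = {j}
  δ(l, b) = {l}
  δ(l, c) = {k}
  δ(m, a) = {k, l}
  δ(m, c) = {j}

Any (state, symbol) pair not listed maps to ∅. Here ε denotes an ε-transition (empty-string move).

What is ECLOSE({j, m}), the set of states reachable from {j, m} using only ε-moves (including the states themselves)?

{j, m}

Begin with {j, m}.
No ε-moves leave this set, so the closure equals the set itself.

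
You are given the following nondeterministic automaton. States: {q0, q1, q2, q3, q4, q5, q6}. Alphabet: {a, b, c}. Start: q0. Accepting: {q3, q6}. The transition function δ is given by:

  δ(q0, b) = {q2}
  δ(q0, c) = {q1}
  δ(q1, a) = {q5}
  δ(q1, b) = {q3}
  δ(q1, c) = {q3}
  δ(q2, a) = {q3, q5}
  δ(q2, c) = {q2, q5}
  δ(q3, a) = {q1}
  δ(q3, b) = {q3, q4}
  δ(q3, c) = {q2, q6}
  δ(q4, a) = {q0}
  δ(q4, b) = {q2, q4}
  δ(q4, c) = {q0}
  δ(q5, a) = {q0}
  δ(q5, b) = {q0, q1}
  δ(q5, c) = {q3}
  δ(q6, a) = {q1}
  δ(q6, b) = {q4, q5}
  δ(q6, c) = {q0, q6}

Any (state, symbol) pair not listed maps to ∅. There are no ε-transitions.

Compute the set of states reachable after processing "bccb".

{q0, q1, q3, q4}

Start in {q0}.
Read 'b': q0→{q2}; now {q2}.
Read 'c': q2→{q2, q5}; now {q2, q5}.
Read 'c': q2→{q2, q5}, q5→{q3}; now {q2, q3, q5}.
Read 'b': q2→∅, q3→{q3, q4}, q5→{q0, q1}; now {q0, q1, q3, q4}.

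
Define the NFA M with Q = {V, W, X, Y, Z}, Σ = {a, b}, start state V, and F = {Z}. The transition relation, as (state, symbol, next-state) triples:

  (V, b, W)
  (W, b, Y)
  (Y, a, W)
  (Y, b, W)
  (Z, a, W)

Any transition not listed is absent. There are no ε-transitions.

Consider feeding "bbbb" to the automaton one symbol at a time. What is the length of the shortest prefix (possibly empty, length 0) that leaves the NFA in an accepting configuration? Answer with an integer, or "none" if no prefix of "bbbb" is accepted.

Start in {V}.
Read 'b': V→{W}; now {W}.
Read 'b': W→{Y}; now {Y}.
Read 'b': Y→{W}; now {W}.
Read 'b': W→{Y}; now {Y}.
No reachable set along the way intersects F.

none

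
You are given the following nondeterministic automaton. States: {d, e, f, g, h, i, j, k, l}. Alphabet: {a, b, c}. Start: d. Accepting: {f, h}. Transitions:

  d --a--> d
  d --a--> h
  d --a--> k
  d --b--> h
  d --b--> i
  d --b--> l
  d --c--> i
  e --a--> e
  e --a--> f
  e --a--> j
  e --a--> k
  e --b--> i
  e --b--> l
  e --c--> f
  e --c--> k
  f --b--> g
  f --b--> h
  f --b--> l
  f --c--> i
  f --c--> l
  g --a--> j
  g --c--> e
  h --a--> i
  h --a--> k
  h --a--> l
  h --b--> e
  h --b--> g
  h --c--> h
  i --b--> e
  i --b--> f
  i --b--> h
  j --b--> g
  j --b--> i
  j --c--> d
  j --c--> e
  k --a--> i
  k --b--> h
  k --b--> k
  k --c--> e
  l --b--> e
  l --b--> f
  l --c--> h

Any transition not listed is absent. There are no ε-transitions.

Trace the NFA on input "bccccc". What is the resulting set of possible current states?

{h}

Start in {d}.
Read 'b': d→{h, i, l}; now {h, i, l}.
Read 'c': h→{h}, i→∅, l→{h}; now {h}.
Read 'c': h→{h}; now {h}.
Read 'c': h→{h}; now {h}.
Read 'c': h→{h}; now {h}.
Read 'c': h→{h}; now {h}.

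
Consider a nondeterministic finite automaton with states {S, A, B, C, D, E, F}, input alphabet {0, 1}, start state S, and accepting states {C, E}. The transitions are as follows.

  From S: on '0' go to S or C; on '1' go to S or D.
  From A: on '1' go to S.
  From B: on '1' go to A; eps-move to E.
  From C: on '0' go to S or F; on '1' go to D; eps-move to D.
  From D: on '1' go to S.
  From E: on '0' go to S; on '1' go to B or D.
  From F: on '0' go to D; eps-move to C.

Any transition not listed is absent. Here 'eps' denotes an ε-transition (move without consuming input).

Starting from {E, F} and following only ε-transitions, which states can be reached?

Begin with {E, F}.
ε-move F → C; add C.
ε-move C → D; add D.

{C, D, E, F}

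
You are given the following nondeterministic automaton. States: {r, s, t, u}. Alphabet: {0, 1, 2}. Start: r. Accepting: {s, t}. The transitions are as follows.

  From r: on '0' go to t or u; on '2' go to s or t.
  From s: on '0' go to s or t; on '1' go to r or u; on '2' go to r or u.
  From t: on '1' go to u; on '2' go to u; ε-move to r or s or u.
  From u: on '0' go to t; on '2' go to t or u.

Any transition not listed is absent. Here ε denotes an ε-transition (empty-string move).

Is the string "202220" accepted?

Yes

Start in {r}.
Read '2': {r} → {r, s, t, u}.
Read '0': {r, s, t, u} → {r, s, t, u}.
Read '2': {r, s, t, u} → {r, s, t, u}.
Read '2': {r, s, t, u} → {r, s, t, u}.
Read '2': {r, s, t, u} → {r, s, t, u}.
Read '0': {r, s, t, u} → {r, s, t, u}.
The final set {r, s, t, u} contains the accepting states s, t.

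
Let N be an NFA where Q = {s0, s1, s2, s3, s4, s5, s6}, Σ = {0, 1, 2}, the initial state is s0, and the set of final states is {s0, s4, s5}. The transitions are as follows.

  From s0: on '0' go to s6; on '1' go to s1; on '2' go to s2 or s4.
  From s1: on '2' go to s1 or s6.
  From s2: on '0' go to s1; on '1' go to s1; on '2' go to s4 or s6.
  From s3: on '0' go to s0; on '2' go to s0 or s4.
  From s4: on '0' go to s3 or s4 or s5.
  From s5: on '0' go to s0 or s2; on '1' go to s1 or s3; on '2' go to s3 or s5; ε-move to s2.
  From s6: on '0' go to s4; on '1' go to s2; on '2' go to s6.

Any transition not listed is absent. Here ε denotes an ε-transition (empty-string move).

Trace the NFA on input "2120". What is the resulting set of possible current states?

{s4}

Start in {s0}.
Read '2': s0→{s2, s4}; now {s2, s4}.
Read '1': s2→{s1}, s4→∅; now {s1}.
Read '2': s1→{s1, s6}; now {s1, s6}.
Read '0': s1→∅, s6→{s4}; now {s4}.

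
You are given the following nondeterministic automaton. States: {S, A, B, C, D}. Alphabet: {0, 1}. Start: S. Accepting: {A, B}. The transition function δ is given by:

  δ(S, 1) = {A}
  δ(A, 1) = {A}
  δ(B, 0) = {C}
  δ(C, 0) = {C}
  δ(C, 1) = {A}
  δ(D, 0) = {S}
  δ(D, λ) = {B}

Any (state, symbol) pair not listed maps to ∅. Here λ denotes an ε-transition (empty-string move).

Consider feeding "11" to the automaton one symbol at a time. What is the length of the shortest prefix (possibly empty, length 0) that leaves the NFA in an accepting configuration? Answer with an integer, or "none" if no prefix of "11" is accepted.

1

Start in {S}.
Read '1': S→{A}; now {A}.
None of the earlier sets intersect F, but {A} does.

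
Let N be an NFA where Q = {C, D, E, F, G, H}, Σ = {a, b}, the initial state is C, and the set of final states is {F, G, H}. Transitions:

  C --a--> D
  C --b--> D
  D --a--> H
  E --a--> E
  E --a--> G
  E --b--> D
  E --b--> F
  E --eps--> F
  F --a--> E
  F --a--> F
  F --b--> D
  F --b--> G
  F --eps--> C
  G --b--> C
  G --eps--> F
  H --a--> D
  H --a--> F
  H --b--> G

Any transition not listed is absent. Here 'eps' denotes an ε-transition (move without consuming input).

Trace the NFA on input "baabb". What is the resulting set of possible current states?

Start in {C}.
Read 'b': C→{D}; now {D}.
Read 'a': D→{H}; now {H}.
Read 'a': H→{D, F}; union {D, F}; ε-closure = {C, D, F}.
Read 'b': C→{D}, D→∅, F→{D, G}; union {D, G}; ε-closure = {C, D, F, G}.
Read 'b': C→{D}, D→∅, F→{D, G}, G→{C}; union {C, D, G}; ε-closure = {C, D, F, G}.

{C, D, F, G}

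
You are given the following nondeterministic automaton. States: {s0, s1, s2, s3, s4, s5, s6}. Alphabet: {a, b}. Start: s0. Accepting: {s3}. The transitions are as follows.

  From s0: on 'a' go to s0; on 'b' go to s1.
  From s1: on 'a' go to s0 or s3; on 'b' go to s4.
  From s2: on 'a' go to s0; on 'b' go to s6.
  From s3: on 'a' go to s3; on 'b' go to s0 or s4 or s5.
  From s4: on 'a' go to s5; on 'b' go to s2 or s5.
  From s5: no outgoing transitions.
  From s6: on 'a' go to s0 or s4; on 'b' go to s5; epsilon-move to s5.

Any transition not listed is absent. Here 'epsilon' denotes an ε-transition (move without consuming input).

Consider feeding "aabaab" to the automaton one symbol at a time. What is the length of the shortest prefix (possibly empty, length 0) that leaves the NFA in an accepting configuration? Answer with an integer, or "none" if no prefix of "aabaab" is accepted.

4

Start in {s0}.
Read 'a': s0→{s0}; now {s0}.
Read 'a': s0→{s0}; now {s0}.
Read 'b': s0→{s1}; now {s1}.
Read 'a': s1→{s0, s3}; now {s0, s3}.
None of the earlier sets intersect F, but {s0, s3} does.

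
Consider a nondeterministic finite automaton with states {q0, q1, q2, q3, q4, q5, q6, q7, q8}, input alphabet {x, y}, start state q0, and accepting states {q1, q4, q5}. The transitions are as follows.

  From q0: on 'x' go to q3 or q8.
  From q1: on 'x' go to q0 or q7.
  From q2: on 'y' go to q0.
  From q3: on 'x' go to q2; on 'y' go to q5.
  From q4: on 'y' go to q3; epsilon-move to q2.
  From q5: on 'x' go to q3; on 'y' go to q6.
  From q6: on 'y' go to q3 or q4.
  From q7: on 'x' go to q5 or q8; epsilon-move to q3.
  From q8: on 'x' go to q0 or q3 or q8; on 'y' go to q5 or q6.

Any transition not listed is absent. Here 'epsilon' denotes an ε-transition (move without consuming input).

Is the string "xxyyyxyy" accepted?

Yes

Start in {q0}.
Read 'x': q0→{q3, q8}; now {q3, q8}.
Read 'x': q3→{q2}, q8→{q0, q3, q8}; now {q0, q2, q3, q8}.
Read 'y': q0→∅, q2→{q0}, q3→{q5}, q8→{q5, q6}; now {q0, q5, q6}.
Read 'y': q0→∅, q5→{q6}, q6→{q3, q4}; union {q3, q4, q6}; ε-closure = {q2, q3, q4, q6}.
Read 'y': q2→{q0}, q3→{q5}, q4→{q3}, q6→{q3, q4}; union {q0, q3, q4, q5}; ε-closure = {q0, q2, q3, q4, q5}.
Read 'x': q0→{q3, q8}, q2→∅, q3→{q2}, q4→∅, q5→{q3}; now {q2, q3, q8}.
Read 'y': q2→{q0}, q3→{q5}, q8→{q5, q6}; now {q0, q5, q6}.
Read 'y': q0→∅, q5→{q6}, q6→{q3, q4}; union {q3, q4, q6}; ε-closure = {q2, q3, q4, q6}.
The final set {q2, q3, q4, q6} contains the accepting state q4.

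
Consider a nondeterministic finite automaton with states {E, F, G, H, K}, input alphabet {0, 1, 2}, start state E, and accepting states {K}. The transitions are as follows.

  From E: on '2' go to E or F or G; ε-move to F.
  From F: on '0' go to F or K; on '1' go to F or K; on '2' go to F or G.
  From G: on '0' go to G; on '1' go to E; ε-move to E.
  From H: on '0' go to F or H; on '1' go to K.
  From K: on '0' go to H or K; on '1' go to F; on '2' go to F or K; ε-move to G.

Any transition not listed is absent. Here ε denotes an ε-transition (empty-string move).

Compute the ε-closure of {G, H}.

Begin with {G, H}.
ε-move G → E; add E.
ε-move E → F; add F.

{E, F, G, H}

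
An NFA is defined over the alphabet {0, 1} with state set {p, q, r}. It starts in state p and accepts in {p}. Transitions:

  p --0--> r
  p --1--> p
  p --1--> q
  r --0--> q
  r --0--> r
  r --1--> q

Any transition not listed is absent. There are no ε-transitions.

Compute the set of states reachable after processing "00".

{q, r}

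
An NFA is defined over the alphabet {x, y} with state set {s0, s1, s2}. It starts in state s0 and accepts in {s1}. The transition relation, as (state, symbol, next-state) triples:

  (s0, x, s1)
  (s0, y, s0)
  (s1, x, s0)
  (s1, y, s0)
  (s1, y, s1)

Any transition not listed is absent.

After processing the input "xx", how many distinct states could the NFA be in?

1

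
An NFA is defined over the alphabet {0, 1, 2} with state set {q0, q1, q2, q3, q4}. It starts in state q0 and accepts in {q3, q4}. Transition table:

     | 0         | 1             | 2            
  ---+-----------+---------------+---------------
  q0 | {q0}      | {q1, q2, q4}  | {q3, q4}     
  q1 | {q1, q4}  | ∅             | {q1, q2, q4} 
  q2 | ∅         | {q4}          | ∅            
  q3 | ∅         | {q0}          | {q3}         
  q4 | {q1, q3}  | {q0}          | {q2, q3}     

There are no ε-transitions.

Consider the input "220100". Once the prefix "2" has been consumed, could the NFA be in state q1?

Start in {q0}.
Read '2': {q0} → {q3, q4}.
State q1 is not in {q3, q4}.

No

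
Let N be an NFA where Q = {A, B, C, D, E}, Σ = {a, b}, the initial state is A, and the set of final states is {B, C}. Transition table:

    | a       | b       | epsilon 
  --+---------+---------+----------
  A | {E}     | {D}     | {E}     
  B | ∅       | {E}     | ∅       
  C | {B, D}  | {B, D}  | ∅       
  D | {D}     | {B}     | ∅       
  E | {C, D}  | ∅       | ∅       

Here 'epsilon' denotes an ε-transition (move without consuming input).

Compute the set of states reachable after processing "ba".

{D}

Start: ε-closure({A}) = {A, E}.
Read 'b': {A, E} → {D}.
Read 'a': {D} → {D}.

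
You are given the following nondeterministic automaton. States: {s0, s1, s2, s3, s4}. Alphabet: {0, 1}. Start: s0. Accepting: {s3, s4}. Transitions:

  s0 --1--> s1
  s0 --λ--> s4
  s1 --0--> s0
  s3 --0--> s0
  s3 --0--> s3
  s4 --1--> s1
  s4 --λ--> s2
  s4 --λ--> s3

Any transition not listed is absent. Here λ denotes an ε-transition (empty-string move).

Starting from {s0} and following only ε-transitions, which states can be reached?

Begin with {s0}.
ε-move s0 → s4; add s4.
ε-move s4 → s2; add s2.
ε-move s4 → s3; add s3.

{s0, s2, s3, s4}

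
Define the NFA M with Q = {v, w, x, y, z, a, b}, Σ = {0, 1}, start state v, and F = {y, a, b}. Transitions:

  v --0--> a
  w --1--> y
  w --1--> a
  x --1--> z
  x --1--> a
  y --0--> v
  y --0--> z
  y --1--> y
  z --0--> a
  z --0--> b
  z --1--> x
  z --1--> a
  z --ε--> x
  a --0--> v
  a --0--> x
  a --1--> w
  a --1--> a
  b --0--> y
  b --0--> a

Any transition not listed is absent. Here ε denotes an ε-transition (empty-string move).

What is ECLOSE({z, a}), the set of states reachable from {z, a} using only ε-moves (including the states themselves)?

{x, z, a}

Begin with {z, a}.
ε-move z → x; add x.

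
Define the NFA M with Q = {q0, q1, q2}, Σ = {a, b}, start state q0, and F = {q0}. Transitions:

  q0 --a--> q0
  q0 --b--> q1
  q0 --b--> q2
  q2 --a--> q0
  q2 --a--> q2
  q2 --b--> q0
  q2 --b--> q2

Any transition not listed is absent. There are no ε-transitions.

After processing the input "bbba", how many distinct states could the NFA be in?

Start in {q0}.
Read 'b': {q0} → {q1, q2}.
Read 'b': {q1, q2} → {q0, q2}.
Read 'b': {q0, q2} → {q0, q1, q2}.
Read 'a': {q0, q1, q2} → {q0, q2}.
That set has 2 states.

2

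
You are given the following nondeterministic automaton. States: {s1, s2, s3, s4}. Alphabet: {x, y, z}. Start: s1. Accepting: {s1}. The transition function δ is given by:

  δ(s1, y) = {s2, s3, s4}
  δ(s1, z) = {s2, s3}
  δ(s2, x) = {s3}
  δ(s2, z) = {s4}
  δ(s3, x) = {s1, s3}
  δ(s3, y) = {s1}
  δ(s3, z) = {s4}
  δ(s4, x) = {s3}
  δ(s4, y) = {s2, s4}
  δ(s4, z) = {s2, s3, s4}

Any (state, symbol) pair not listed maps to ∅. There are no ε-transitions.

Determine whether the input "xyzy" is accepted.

No

Start in {s1}.
Read 'x': {s1} → ∅.
The set is empty and remains empty for the remaining 3 symbols.
The final set ∅ contains no accepting state.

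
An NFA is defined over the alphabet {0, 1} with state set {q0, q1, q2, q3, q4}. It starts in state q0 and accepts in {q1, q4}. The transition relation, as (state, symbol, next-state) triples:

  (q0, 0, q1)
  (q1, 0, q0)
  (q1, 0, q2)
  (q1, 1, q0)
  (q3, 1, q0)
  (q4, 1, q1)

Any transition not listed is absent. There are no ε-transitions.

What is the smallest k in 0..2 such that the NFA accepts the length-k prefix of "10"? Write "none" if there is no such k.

Start in {q0}.
Read '1': q0→∅; now ∅.
The set is empty and remains empty for the remaining 1 symbol.
No reachable set along the way intersects F.

none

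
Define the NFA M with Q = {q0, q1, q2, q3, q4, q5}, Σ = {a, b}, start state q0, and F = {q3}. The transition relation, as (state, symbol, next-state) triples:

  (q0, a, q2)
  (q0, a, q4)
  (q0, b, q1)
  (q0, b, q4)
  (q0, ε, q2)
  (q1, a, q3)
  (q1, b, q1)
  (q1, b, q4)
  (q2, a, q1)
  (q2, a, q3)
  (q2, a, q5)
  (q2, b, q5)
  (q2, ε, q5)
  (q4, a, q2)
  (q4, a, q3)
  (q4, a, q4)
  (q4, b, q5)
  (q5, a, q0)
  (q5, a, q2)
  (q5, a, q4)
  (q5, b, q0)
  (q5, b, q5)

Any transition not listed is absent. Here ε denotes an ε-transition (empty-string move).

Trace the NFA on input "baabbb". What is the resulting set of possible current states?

{q0, q1, q2, q4, q5}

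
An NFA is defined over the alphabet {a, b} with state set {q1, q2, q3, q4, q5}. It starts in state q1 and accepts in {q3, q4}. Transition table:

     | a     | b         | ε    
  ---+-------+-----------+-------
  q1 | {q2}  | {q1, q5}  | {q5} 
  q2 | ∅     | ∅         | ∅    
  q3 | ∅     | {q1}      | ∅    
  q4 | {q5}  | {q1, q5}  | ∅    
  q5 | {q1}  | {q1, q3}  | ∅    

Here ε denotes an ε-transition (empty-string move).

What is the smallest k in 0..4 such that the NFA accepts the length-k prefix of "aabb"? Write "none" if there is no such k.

Start: ε-closure({q1}) = {q1, q5}.
Read 'a': {q1, q5} → {q1, q2, q5}.
Read 'a': {q1, q2, q5} → {q1, q2, q5}.
Read 'b': {q1, q2, q5} → {q1, q3, q5}.
None of the earlier sets intersect F, but {q1, q3, q5} does.

3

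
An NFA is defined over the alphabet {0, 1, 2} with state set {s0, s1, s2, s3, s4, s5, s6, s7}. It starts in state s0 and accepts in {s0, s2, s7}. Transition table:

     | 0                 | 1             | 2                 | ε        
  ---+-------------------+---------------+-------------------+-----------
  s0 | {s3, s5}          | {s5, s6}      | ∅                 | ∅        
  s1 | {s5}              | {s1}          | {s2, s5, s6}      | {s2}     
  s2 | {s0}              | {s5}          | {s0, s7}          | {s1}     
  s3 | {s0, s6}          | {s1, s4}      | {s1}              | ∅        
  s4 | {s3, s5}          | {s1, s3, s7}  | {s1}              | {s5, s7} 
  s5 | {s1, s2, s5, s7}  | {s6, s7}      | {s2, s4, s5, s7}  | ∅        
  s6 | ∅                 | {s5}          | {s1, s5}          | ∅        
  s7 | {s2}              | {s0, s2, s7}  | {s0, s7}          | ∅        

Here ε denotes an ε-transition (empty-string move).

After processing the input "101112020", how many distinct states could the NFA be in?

6

Start in {s0}.
Read '1': s0→{s5, s6}; now {s5, s6}.
Read '0': s5→{s1, s2, s5, s7}, s6→∅; now {s1, s2, s5, s7}.
Read '1': s1→{s1}, s2→{s5}, s5→{s6, s7}, s7→{s0, s2, s7}; now {s0, s1, s2, s5, s6, s7}.
Read '1': s0→{s5, s6}, s1→{s1}, s2→{s5}, s5→{s6, s7}, s6→{s5}, s7→{s0, s2, s7}; now {s0, s1, s2, s5, s6, s7}.
Read '1': s0→{s5, s6}, s1→{s1}, s2→{s5}, s5→{s6, s7}, s6→{s5}, s7→{s0, s2, s7}; now {s0, s1, s2, s5, s6, s7}.
Read '2': s0→∅, s1→{s2, s5, s6}, s2→{s0, s7}, s5→{s2, s4, s5, s7}, s6→{s1, s5}, s7→{s0, s7}; now {s0, s1, s2, s4, s5, s6, s7}.
Read '0': s0→{s3, s5}, s1→{s5}, s2→{s0}, s4→{s3, s5}, s5→{s1, s2, s5, s7}, s6→∅, s7→{s2}; now {s0, s1, s2, s3, s5, s7}.
Read '2': s0→∅, s1→{s2, s5, s6}, s2→{s0, s7}, s3→{s1}, s5→{s2, s4, s5, s7}, s7→{s0, s7}; now {s0, s1, s2, s4, s5, s6, s7}.
Read '0': s0→{s3, s5}, s1→{s5}, s2→{s0}, s4→{s3, s5}, s5→{s1, s2, s5, s7}, s6→∅, s7→{s2}; now {s0, s1, s2, s3, s5, s7}.
That set has 6 states.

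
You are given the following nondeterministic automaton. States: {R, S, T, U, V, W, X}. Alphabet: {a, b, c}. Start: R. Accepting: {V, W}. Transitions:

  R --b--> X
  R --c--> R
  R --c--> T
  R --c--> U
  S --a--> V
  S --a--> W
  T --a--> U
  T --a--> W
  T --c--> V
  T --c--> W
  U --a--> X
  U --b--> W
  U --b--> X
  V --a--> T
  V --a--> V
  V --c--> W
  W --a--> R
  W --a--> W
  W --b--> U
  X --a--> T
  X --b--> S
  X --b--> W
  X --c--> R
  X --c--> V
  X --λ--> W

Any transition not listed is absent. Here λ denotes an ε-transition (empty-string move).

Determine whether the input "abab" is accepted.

Start in {R}.
Read 'a': R→∅; now ∅.
The set is empty and remains empty for the remaining 3 symbols.
The final set ∅ contains no accepting state.

No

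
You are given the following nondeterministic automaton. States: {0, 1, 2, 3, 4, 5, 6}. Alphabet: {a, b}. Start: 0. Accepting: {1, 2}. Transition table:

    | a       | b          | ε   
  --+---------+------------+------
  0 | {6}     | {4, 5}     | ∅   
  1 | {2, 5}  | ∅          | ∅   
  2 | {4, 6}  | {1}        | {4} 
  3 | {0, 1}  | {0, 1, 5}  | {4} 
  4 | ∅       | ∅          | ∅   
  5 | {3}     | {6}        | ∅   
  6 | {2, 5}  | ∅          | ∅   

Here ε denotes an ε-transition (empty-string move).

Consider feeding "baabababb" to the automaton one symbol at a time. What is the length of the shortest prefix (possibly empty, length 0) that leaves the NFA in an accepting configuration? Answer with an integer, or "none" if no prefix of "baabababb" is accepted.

3

Start in {0}.
Read 'b': 0→{4, 5}; now {4, 5}.
Read 'a': 4→∅, 5→{3}; union {3}; ε-closure = {3, 4}.
Read 'a': 3→{0, 1}, 4→∅; now {0, 1}.
None of the earlier sets intersect F, but {0, 1} does.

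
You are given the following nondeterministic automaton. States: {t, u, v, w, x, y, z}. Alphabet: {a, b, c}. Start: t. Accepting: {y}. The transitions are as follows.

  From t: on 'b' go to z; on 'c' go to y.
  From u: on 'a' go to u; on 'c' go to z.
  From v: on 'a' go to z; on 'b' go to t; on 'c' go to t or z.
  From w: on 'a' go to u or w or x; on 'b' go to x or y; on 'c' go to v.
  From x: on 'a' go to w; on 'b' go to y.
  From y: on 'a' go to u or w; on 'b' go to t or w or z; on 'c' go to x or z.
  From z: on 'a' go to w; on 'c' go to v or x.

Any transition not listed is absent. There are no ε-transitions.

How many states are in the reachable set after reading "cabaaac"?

2

Start in {t}.
Read 'c': t→{y}; now {y}.
Read 'a': y→{u, w}; now {u, w}.
Read 'b': u→∅, w→{x, y}; now {x, y}.
Read 'a': x→{w}, y→{u, w}; now {u, w}.
Read 'a': u→{u}, w→{u, w, x}; now {u, w, x}.
Read 'a': u→{u}, w→{u, w, x}, x→{w}; now {u, w, x}.
Read 'c': u→{z}, w→{v}, x→∅; now {v, z}.
That set has 2 states.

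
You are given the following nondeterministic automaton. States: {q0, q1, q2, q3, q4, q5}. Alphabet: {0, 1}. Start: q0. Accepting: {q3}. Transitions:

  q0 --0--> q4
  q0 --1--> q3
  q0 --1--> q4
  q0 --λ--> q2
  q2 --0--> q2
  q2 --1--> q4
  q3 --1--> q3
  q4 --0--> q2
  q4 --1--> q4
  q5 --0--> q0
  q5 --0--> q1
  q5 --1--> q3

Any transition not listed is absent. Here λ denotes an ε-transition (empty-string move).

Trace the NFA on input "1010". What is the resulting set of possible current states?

{q2}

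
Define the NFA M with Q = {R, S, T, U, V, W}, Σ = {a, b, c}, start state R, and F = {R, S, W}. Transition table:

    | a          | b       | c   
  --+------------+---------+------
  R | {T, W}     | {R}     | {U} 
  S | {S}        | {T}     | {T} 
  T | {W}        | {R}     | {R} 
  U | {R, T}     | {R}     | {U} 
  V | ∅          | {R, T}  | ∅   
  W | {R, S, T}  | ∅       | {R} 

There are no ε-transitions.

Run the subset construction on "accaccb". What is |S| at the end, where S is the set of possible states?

Start in {R}.
Read 'a': R→{T, W}; now {T, W}.
Read 'c': T→{R}, W→{R}; now {R}.
Read 'c': R→{U}; now {U}.
Read 'a': U→{R, T}; now {R, T}.
Read 'c': R→{U}, T→{R}; now {R, U}.
Read 'c': R→{U}, U→{U}; now {U}.
Read 'b': U→{R}; now {R}.
That set has 1 state.

1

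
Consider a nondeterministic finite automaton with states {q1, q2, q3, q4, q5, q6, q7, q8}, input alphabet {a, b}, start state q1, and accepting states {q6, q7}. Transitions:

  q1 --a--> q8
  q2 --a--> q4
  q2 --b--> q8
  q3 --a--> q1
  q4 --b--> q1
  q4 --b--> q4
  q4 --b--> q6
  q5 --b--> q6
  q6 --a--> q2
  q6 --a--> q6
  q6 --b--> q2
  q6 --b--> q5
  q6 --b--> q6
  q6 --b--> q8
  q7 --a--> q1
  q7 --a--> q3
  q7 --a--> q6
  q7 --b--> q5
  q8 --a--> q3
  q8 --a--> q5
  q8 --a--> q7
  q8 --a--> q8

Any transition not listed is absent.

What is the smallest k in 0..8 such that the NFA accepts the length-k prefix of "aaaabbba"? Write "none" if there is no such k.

Start in {q1}.
Read 'a': q1→{q8}; now {q8}.
Read 'a': q8→{q3, q5, q7, q8}; now {q3, q5, q7, q8}.
None of the earlier sets intersect F, but {q3, q5, q7, q8} does.

2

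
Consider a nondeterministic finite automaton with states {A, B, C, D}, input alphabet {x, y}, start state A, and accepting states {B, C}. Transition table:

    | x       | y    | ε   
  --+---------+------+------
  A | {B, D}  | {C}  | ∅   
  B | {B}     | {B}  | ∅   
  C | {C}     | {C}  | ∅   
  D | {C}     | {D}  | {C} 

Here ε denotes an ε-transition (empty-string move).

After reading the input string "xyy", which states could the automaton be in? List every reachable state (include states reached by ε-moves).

{B, C, D}

Start in {A}.
Read 'x': A→{B, D}; union {B, D}; ε-closure = {B, C, D}.
Read 'y': B→{B}, C→{C}, D→{D}; now {B, C, D}.
Read 'y': B→{B}, C→{C}, D→{D}; now {B, C, D}.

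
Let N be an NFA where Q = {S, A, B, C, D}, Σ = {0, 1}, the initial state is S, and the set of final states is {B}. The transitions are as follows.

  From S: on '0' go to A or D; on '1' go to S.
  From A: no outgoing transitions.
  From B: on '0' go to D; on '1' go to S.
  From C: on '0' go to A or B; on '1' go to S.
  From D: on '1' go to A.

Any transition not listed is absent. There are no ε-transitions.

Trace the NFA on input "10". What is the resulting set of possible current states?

Start in {S}.
Read '1': {S} → {S}.
Read '0': {S} → {A, D}.

{A, D}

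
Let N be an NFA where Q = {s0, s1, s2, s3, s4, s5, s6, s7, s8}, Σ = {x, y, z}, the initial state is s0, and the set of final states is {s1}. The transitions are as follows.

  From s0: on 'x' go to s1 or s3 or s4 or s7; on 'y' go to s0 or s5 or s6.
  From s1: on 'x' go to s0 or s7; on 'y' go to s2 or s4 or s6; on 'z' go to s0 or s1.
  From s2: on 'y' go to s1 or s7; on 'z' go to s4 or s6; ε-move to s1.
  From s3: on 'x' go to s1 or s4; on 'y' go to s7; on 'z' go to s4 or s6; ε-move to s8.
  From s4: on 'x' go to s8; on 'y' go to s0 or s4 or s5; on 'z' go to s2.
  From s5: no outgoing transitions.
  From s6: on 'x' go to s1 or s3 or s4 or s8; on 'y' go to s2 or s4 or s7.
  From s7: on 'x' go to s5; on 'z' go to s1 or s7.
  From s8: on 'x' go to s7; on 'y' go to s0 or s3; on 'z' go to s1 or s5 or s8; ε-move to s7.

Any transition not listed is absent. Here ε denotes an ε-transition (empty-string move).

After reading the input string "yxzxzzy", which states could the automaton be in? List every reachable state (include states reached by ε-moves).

{s0, s1, s2, s3, s4, s5, s6, s7, s8}

Start in {s0}.
Read 'y': {s0} → {s0, s5, s6}.
Read 'x': {s0, s5, s6} → {s1, s3, s4, s7, s8}.
Read 'z': {s1, s3, s4, s7, s8} → {s0, s1, s2, s4, s5, s6, s7, s8}.
Read 'x': {s0, s1, s2, s4, s5, s6, s7, s8} → {s0, s1, s3, s4, s5, s7, s8}.
Read 'z': {s0, s1, s3, s4, s5, s7, s8} → {s0, s1, s2, s4, s5, s6, s7, s8}.
Read 'z': {s0, s1, s2, s4, s5, s6, s7, s8} → {s0, s1, s2, s4, s5, s6, s7, s8}.
Read 'y': {s0, s1, s2, s4, s5, s6, s7, s8} → {s0, s1, s2, s3, s4, s5, s6, s7, s8}.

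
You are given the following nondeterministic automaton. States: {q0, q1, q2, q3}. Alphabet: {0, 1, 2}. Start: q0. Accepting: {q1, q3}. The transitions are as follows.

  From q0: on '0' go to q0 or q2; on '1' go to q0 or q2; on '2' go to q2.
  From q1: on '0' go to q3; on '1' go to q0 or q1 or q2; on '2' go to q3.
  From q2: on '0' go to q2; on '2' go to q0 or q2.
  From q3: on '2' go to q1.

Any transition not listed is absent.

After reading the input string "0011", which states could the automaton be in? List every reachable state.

{q0, q2}

Start in {q0}.
Read '0': {q0} → {q0, q2}.
Read '0': {q0, q2} → {q0, q2}.
Read '1': {q0, q2} → {q0, q2}.
Read '1': {q0, q2} → {q0, q2}.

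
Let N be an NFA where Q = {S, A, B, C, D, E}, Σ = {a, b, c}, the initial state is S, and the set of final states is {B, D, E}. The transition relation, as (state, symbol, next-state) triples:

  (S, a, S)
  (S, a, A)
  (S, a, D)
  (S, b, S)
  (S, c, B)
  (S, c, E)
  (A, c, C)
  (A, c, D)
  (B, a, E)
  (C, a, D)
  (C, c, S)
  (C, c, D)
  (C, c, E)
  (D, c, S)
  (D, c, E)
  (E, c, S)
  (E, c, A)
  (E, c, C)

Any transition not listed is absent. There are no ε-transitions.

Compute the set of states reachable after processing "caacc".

∅

Start in {S}.
Read 'c': S→{B, E}; now {B, E}.
Read 'a': B→{E}, E→∅; now {E}.
Read 'a': E→∅; now ∅.
The set is empty and remains empty for the remaining 2 symbols.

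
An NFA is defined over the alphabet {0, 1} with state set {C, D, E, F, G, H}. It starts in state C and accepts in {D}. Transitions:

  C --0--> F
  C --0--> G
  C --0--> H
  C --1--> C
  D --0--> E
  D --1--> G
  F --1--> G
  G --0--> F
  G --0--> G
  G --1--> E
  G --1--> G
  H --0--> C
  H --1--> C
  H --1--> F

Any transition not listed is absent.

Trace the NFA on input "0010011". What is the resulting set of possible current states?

{C, E, G}

Start in {C}.
Read '0': C→{F, G, H}; now {F, G, H}.
Read '0': F→∅, G→{F, G}, H→{C}; now {C, F, G}.
Read '1': C→{C}, F→{G}, G→{E, G}; now {C, E, G}.
Read '0': C→{F, G, H}, E→∅, G→{F, G}; now {F, G, H}.
Read '0': F→∅, G→{F, G}, H→{C}; now {C, F, G}.
Read '1': C→{C}, F→{G}, G→{E, G}; now {C, E, G}.
Read '1': C→{C}, E→∅, G→{E, G}; now {C, E, G}.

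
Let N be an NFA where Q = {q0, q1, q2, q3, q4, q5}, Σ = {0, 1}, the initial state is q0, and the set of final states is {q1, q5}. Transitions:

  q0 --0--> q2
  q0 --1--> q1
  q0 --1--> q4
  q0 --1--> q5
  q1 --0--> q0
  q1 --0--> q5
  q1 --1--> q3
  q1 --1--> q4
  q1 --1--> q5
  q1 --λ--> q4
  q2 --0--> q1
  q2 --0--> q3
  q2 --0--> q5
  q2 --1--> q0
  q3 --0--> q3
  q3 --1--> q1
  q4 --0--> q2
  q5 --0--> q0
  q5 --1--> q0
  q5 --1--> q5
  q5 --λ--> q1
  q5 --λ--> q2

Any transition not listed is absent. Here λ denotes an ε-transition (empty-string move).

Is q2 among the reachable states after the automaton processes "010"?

Start in {q0}.
Read '0': {q0} → {q2}.
Read '1': {q2} → {q0}.
Read '0': {q0} → {q2}.
State q2 is in {q2}.

Yes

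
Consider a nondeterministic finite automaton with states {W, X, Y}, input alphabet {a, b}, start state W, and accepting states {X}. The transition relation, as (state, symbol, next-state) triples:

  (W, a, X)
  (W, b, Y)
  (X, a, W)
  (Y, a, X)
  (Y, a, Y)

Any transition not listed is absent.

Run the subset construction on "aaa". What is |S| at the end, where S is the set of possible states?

1

Start in {W}.
Read 'a': {W} → {X}.
Read 'a': {X} → {W}.
Read 'a': {W} → {X}.
That set has 1 state.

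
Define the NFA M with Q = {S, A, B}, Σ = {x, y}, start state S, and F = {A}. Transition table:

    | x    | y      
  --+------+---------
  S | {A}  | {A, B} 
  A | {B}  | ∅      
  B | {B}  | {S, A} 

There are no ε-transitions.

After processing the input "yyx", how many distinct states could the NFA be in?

2

Start in {S}.
Read 'y': {S} → {A, B}.
Read 'y': {A, B} → {S, A}.
Read 'x': {S, A} → {A, B}.
That set has 2 states.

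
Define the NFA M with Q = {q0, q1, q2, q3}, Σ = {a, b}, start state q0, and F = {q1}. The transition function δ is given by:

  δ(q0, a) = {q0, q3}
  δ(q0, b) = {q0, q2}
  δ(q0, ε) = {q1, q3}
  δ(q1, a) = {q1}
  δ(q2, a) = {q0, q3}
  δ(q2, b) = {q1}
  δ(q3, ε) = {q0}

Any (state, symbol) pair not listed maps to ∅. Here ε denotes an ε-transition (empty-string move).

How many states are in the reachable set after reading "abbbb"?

4

Start: ε-closure({q0}) = {q0, q1, q3}.
Read 'a': {q0, q1, q3} → {q0, q1, q3}.
Read 'b': {q0, q1, q3} → {q0, q1, q2, q3}.
Read 'b': {q0, q1, q2, q3} → {q0, q1, q2, q3}.
Read 'b': {q0, q1, q2, q3} → {q0, q1, q2, q3}.
Read 'b': {q0, q1, q2, q3} → {q0, q1, q2, q3}.
That set has 4 states.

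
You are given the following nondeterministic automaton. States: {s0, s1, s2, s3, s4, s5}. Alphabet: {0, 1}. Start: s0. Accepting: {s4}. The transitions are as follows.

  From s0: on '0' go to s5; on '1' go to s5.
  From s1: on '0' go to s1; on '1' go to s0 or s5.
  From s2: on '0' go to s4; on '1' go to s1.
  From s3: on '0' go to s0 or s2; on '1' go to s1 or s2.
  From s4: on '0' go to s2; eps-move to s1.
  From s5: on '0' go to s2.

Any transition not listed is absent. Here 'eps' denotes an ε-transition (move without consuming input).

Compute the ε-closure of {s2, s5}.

{s2, s5}

Begin with {s2, s5}.
No ε-moves leave this set, so the closure equals the set itself.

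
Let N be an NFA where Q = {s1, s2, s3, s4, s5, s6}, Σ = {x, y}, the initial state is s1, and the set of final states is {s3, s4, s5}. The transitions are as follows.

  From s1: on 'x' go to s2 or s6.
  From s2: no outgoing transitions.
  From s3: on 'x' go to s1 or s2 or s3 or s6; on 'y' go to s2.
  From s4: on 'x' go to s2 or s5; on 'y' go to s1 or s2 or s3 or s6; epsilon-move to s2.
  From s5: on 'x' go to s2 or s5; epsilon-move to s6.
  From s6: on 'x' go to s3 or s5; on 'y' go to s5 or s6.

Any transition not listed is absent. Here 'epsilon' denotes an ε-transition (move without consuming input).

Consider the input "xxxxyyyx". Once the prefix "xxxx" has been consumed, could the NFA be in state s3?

Yes

Start in {s1}.
Read 'x': {s1} → {s2, s6}.
Read 'x': {s2, s6} → {s3, s5, s6}.
Read 'x': {s3, s5, s6} → {s1, s2, s3, s5, s6}.
Read 'x': {s1, s2, s3, s5, s6} → {s1, s2, s3, s5, s6}.
State s3 is in {s1, s2, s3, s5, s6}.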